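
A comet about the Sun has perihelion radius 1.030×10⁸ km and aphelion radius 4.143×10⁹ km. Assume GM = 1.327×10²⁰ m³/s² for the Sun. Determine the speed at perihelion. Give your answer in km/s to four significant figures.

v ≈ 50.14 km/s

Semi-major axis a = (r_p + r_a)/2 = 2.1230×10⁹ km = 2.123×10¹² m.
Vis-viva: v² = μ(2/r − 1/a) = 1.327×10²⁰ × (1.942×10⁻¹¹ − 4.710×10⁻¹³) = 2.514×10⁹ m²/s².
v = 50140 m/s = 50.14 km/s.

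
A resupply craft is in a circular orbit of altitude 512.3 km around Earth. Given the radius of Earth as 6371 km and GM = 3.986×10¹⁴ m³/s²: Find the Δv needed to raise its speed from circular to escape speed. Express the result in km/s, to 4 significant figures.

Δv ≈ 3.152 km/s

r = 6371 + 512.3 = 6883.3 km = 6.8833×10⁶ m.
Circular speed v_c = √(μ/r) = 7610 m/s.
Escape speed v_esc = √(2μ/r) = √2 × v_c = 10760 m/s.
Δv = v_esc − v_c = 3152 m/s = 3.152 km/s.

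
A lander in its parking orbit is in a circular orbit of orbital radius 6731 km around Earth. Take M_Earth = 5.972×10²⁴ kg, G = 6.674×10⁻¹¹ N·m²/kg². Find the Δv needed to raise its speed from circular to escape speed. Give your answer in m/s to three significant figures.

μ = GM = 6.674×10⁻¹¹ × 5.972×10²⁴ = 3.986×10¹⁴ m³/s².
r = 6731 km = 6.731×10⁶ m.
Circular speed v_c = √(μ/r) = 7695 m/s.
Escape speed v_esc = √(2μ/r) = √2 × v_c = 10880 m/s.
Δv = v_esc − v_c = 3187 m/s.

Δv ≈ 3190 m/s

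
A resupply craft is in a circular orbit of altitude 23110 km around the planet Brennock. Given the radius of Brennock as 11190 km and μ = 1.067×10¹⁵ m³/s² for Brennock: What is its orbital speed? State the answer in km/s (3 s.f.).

v ≈ 5.58 km/s

r = 11190 + 23110 = 34300 km = 3.4300×10⁷ m.
For a circular orbit v = √(μ/r) = √(1.067×10¹⁵ / 3.430×10⁷) = √(3.111×10⁷) = 5577 m/s.
That is 5.577 km/s.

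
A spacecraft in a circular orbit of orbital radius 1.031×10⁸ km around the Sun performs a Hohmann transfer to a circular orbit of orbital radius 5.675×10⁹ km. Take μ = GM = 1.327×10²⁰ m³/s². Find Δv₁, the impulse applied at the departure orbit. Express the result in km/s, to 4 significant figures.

r₁ = 1.031×10⁸ km = 1.031×10¹¹ m.
r₂ = 5.675×10⁹ km = 5.675×10¹² m.
Transfer ellipse a_t = (r₁ + r₂)/2 = 2.889×10¹² m.
At r₁: circular v_c1 = √(μ/r₁) = 35880 m/s; transfer-perihelion v_p = √[μ(2/r₁ − 1/a_t)] = 50280 m/s.
Δv₁ = v_p − v_c1 = 14410 m/s.
= 14.41 km/s.

Δv ≈ 14.41 km/s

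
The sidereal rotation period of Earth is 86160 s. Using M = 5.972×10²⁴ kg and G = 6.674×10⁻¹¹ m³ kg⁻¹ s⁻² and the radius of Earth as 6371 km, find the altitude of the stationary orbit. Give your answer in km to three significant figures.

μ = GM = 6.674×10⁻¹¹ × 5.972×10²⁴ = 3.986×10¹⁴ m³/s².
A synchronous orbit has period T, so by Kepler's third law a = (μT²/4π²)^(1/3).
μT²/4π² = 3.986×10¹⁴ × (8.616×10⁴)² / 39.48 = 7.495×10²² m³.
a = 4.216×10⁷ m = 42162 km.
Altitude h = a − R = 42162 − 6371 = 35791 km.

h_sync ≈ 35800 km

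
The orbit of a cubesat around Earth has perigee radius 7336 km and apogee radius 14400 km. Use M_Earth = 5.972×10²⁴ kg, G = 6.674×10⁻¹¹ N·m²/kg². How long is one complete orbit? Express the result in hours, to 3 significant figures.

μ = GM = 6.674×10⁻¹¹ × 5.972×10²⁴ = 3.986×10¹⁴ m³/s².
Semi-major axis a = (r_p + r_a)/2 = (7336.0 + 14400)/2 = 10868 km = 1.087×10⁷ m.
By Kepler's third law T = 2π√(a³/μ) = 2π × 1.795×10³ = 1.128×10⁴ s.
= 3.132 hours.

T ≈ 3.13 hours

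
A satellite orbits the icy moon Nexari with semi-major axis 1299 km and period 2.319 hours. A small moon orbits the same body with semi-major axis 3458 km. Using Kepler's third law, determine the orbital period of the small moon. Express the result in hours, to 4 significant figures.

T₂ ≈ 10.07 hours

Kepler's third law: T² ∝ a³, so T₂ = T₁ (a₂/a₁)^(3/2).
a₂/a₁ = 2.662, (a₂/a₁)^(3/2) = 4.343.
T₂ = 2.319 × 4.343 = 10.07 hours.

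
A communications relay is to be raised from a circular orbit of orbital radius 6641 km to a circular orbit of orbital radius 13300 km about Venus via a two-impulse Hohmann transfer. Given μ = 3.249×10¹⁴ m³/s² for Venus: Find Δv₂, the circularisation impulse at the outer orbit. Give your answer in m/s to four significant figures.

r₁ = 6641 km = 6.641×10⁶ m.
r₂ = 13300 km = 1.330×10⁷ m.
Transfer ellipse a_t = (r₁ + r₂)/2 = 9.970×10⁶ m.
At r₁: circular v_c1 = √(μ/r₁) = 6995 m/s; transfer-periapsis v_p = √[μ(2/r₁ − 1/a_t)] = 8078 m/s.
At r₂: circular v_c2 = √(μ/r₂) = 4943 m/s; transfer-apoapsis v_a = √[μ(2/r₂ − 1/a_t)] = 4034 m/s.
Δv₂ = v_c2 − v_a = 908.8 m/s.

Δv ≈ 908.8 m/s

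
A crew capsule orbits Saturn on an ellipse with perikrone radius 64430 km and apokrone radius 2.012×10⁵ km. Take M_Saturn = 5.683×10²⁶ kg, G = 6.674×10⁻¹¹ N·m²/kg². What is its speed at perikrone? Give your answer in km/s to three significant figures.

v ≈ 29.9 km/s

μ = GM = 6.674×10⁻¹¹ × 5.683×10²⁶ = 3.793×10¹⁶ m³/s².
Semi-major axis a = (r_p + r_a)/2 = 1.3282×10⁵ km = 1.328×10⁸ m.
Vis-viva: v² = μ(2/r − 1/a) = 3.793×10¹⁶ × (3.104×10⁻⁸ − 7.529×10⁻⁹) = 8.918×10⁸ m²/s².
v = 29860 m/s = 29.86 km/s.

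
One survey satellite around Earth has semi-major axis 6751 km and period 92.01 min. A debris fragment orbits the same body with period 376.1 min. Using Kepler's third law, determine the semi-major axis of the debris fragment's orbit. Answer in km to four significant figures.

a₂ ≈ 17260 km

Kepler's third law: a³ ∝ T², so a₂ = a₁ (T₂/T₁)^(2/3).
T₂/T₁ = 4.088, (T₂/T₁)^(2/3) = 2.556.
a₂ = 6751 × 2.556 = 17260 km.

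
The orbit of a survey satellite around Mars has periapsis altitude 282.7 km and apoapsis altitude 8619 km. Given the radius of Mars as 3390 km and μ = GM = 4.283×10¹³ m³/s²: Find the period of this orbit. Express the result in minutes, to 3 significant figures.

T ≈ 351 minutes

r_p = 3390 + 282.7 = 3672.7 km = 3.6727×10⁶ m.
r_a = 3390 + 8619 = 12009 km = 1.2009×10⁷ m.
Semi-major axis a = (r_p + r_a)/2 = (3672.7 + 12009)/2 = 7840.9 km = 7.841×10⁶ m.
By Kepler's third law T = 2π√(a³/μ) = 2π × 3.355×10³ = 2.108×10⁴ s.
= 351.3 minutes.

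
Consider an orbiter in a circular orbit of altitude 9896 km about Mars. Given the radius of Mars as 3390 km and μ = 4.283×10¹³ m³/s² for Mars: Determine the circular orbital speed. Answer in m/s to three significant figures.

r = 3390 + 9896 = 13286 km = 1.3286×10⁷ m.
For a circular orbit v = √(μ/r) = √(4.283×10¹³ / 1.329×10⁷) = √(3.224×10⁶) = 1795 m/s.

v ≈ 1800 m/s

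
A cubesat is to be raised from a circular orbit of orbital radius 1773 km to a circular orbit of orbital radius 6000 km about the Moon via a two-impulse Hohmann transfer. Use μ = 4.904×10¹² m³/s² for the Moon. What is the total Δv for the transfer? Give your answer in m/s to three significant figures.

Δv_total ≈ 697 m/s

r₁ = 1773 km = 1.773×10⁶ m.
r₂ = 6000 km = 6.000×10⁶ m.
Transfer ellipse a_t = (r₁ + r₂)/2 = 3.886×10⁶ m.
At r₁: circular v_c1 = √(μ/r₁) = 1663 m/s; transfer-perilune v_p = √[μ(2/r₁ − 1/a_t)] = 2066 m/s.
Δv₁ = v_p − v_c1 = 403.3 m/s.
At r₂: circular v_c2 = √(μ/r₂) = 904.1 m/s; transfer-apolune v_a = √[μ(2/r₂ − 1/a_t)] = 610.6 m/s.
Δv₂ = v_c2 − v_a = 293.4 m/s.
Total Δv = Δv₁ + Δv₂ = 696.7 m/s.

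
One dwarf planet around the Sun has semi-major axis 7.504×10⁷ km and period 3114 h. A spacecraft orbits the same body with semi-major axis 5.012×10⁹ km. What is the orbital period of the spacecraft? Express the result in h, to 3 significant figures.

T₂ ≈ 1.70×10⁶ h

Kepler's third law: T² ∝ a³, so T₂ = T₁ (a₂/a₁)^(3/2).
a₂/a₁ = 66.79, (a₂/a₁)^(3/2) = 545.9.
T₂ = 3114 × 545.9 = 1.700×10⁶ h.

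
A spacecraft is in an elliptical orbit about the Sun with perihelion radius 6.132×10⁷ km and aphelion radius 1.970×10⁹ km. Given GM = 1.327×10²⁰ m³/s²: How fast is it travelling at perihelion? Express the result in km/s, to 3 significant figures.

Semi-major axis a = (r_p + r_a)/2 = 1.0157×10⁹ km = 1.016×10¹² m.
Vis-viva: v² = μ(2/r − 1/a) = 1.327×10²⁰ × (3.262×10⁻¹¹ − 9.846×10⁻¹³) = 4.197×10⁹ m²/s².
v = 64790 m/s = 64.79 km/s.

v ≈ 64.8 km/s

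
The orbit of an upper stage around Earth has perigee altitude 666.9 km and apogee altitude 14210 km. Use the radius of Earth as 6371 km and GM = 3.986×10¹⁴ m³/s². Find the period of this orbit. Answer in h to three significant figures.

T ≈ 4.49 h

r_p = 6371 + 666.9 = 7037.9 km = 7.0379×10⁶ m.
r_a = 6371 + 14210 = 20581 km = 2.0581×10⁷ m.
Semi-major axis a = (r_p + r_a)/2 = (7037.9 + 20581)/2 = 13809 km = 1.381×10⁷ m.
By Kepler's third law T = 2π√(a³/μ) = 2π × 2.570×10³ = 1.615×10⁴ s.
= 4.486 h.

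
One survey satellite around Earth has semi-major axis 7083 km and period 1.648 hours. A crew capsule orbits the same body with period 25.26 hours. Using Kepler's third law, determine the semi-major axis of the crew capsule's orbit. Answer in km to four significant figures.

a₂ ≈ 43710 km

Kepler's third law: a³ ∝ T², so a₂ = a₁ (T₂/T₁)^(2/3).
T₂/T₁ = 15.33, (T₂/T₁)^(2/3) = 6.170.
a₂ = 7083 × 6.170 = 43710 km.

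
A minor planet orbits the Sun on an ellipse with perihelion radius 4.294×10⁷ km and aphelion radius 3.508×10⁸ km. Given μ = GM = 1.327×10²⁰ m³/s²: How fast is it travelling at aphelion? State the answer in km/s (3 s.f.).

Semi-major axis a = (r_p + r_a)/2 = 1.9687×10⁸ km = 1.969×10¹¹ m.
Vis-viva: v² = μ(2/r − 1/a) = 1.327×10²⁰ × (5.701×10⁻¹² − 5.079×10⁻¹²) = 8.251×10⁷ m²/s².
v = 9083 m/s = 9.083 km/s.

v ≈ 9.08 km/s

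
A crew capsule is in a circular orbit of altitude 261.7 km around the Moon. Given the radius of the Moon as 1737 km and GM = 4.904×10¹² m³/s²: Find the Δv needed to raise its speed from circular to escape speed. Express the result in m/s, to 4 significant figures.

Δv ≈ 648.8 m/s

r = 1737 + 261.7 = 1998.7 km = 1.9987×10⁶ m.
Circular speed v_c = √(μ/r) = 1566 m/s.
Escape speed v_esc = √(2μ/r) = √2 × v_c = 2215 m/s.
Δv = v_esc − v_c = 648.8 m/s.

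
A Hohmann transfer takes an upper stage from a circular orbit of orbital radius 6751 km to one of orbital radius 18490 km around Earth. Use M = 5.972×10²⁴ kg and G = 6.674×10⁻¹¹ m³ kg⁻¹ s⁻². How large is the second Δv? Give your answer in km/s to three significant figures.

Δv ≈ 1.25 km/s

μ = GM = 6.674×10⁻¹¹ × 5.972×10²⁴ = 3.986×10¹⁴ m³/s².
r₁ = 6751 km = 6.751×10⁶ m.
r₂ = 18490 km = 1.849×10⁷ m.
Transfer ellipse a_t = (r₁ + r₂)/2 = 1.262×10⁷ m.
At r₁: circular v_c1 = √(μ/r₁) = 7684 m/s; transfer-perigee v_p = √[μ(2/r₁ − 1/a_t)] = 9300 m/s.
At r₂: circular v_c2 = √(μ/r₂) = 4643 m/s; transfer-apogee v_a = √[μ(2/r₂ − 1/a_t)] = 3396 m/s.
Δv₂ = v_c2 − v_a = 1247 m/s.
= 1.247 km/s.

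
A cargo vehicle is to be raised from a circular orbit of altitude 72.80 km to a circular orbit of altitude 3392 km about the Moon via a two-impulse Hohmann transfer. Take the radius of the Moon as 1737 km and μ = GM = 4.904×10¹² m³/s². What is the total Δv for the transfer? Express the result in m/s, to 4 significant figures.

Δv_total ≈ 626.9 m/s

r₁ = 1737 + 72.80 = 1809.8 km = 1.8098×10⁶ m.
r₂ = 1737 + 3392 = 5129.0 km = 5.1290×10⁶ m.
Transfer ellipse a_t = (r₁ + r₂)/2 = 3.469×10⁶ m.
At r₁: circular v_c1 = √(μ/r₁) = 1646 m/s; transfer-perilune v_p = √[μ(2/r₁ − 1/a_t)] = 2001 m/s.
Δv₁ = v_p − v_c1 = 355.4 m/s.
At r₂: circular v_c2 = √(μ/r₂) = 977.8 m/s; transfer-apolune v_a = √[μ(2/r₂ − 1/a_t)] = 706.2 m/s.
Δv₂ = v_c2 − v_a = 271.6 m/s.
Total Δv = Δv₁ + Δv₂ = 626.9 m/s.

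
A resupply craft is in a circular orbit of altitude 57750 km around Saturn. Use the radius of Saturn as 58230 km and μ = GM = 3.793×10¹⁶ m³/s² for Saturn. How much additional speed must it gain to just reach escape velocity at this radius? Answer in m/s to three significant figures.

Δv ≈ 7490 m/s

r = 58230 + 57750 = 115980 km = 1.1598×10⁸ m.
Circular speed v_c = √(μ/r) = 18080 m/s.
Escape speed v_esc = √(2μ/r) = √2 × v_c = 25570 m/s.
Δv = v_esc − v_c = 7491 m/s.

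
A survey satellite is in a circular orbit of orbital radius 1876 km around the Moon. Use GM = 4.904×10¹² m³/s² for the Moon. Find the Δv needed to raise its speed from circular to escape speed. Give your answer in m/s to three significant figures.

Δv ≈ 670 m/s

r = 1876 km = 1.876×10⁶ m.
Circular speed v_c = √(μ/r) = 1617 m/s.
Escape speed v_esc = √(2μ/r) = √2 × v_c = 2287 m/s.
Δv = v_esc − v_c = 669.7 m/s.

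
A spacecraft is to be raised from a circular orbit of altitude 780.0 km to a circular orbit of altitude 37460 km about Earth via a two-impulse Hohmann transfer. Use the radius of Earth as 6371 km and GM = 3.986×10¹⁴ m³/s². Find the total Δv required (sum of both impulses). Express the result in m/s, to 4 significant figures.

Δv_total ≈ 3742 m/s

r₁ = 6371 + 780.0 = 7151.0 km = 7.1510×10⁶ m.
r₂ = 6371 + 37460 = 43831 km = 4.3831×10⁷ m.
Transfer ellipse a_t = (r₁ + r₂)/2 = 2.549×10⁷ m.
At r₁: circular v_c1 = √(μ/r₁) = 7466 m/s; transfer-perigee v_p = √[μ(2/r₁ − 1/a_t)] = 9790 m/s.
Δv₁ = v_p − v_c1 = 2324 m/s.
At r₂: circular v_c2 = √(μ/r₂) = 3016 m/s; transfer-apogee v_a = √[μ(2/r₂ − 1/a_t)] = 1597 m/s.
Δv₂ = v_c2 − v_a = 1418 m/s.
Total Δv = Δv₁ + Δv₂ = 3742 m/s.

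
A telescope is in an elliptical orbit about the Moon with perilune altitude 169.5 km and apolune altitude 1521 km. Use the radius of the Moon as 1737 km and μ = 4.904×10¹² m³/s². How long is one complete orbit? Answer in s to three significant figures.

r_p = 1737 + 169.5 = 1906.5 km = 1.9065×10⁶ m.
r_a = 1737 + 1521 = 3258.0 km = 3.2580×10⁶ m.
Semi-major axis a = (r_p + r_a)/2 = (1906.5 + 3258.0)/2 = 2582.2 km = 2.582×10⁶ m.
By Kepler's third law T = 2π√(a³/μ) = 2π × 1.874×10³ = 1.177×10⁴ s.

T ≈ 11800 s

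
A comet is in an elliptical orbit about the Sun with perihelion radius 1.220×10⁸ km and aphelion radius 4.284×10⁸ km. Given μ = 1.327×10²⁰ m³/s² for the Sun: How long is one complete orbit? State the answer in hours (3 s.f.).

Semi-major axis a = (r_p + r_a)/2 = (1.2200×10⁸ + 4.2840×10⁸)/2 = 2.7520×10⁸ km = 2.752×10¹¹ m.
By Kepler's third law T = 2π√(a³/μ) = 2π × 1.253×10⁷ = 7.874×10⁷ s.
= 21870 hours.

T ≈ 21900 hours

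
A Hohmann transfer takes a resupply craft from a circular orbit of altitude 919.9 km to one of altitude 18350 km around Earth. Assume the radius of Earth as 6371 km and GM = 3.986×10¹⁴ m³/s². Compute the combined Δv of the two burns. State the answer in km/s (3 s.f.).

Δv_total ≈ 3.10 km/s

r₁ = 6371 + 919.9 = 7290.9 km = 7.2909×10⁶ m.
r₂ = 6371 + 18350 = 24721 km = 2.4721×10⁷ m.
Transfer ellipse a_t = (r₁ + r₂)/2 = 1.601×10⁷ m.
At r₁: circular v_c1 = √(μ/r₁) = 7394 m/s; transfer-perigee v_p = √[μ(2/r₁ − 1/a_t)] = 9189 m/s.
Δv₁ = v_p − v_c1 = 1795 m/s.
At r₂: circular v_c2 = √(μ/r₂) = 4015 m/s; transfer-apogee v_a = √[μ(2/r₂ − 1/a_t)] = 2710 m/s.
Δv₂ = v_c2 − v_a = 1305 m/s.
Total Δv = Δv₁ + Δv₂ = 3100 m/s = 3.100 km/s.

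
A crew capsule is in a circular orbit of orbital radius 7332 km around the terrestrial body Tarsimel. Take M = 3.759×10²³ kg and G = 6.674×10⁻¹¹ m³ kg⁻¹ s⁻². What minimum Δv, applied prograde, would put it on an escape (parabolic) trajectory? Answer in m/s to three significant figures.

Δv ≈ 766 m/s

μ = GM = 6.674×10⁻¹¹ × 3.759×10²³ = 2.509×10¹³ m³/s².
r = 7332 km = 7.332×10⁶ m.
Circular speed v_c = √(μ/r) = 1850 m/s.
Escape speed v_esc = √(2μ/r) = √2 × v_c = 2616 m/s.
Δv = v_esc − v_c = 766.2 m/s.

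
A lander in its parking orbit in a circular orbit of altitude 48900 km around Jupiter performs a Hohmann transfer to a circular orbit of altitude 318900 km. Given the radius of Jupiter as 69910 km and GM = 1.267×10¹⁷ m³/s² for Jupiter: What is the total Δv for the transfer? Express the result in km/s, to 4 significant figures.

r₁ = 69910 + 48900 = 118810 km = 1.1881×10⁸ m.
r₂ = 69910 + 318900 = 388810 km = 3.8881×10⁸ m.
Transfer ellipse a_t = (r₁ + r₂)/2 = 2.538×10⁸ m.
At r₁: circular v_c1 = √(μ/r₁) = 32660 m/s; transfer-perijove v_p = √[μ(2/r₁ − 1/a_t)] = 40420 m/s.
Δv₁ = v_p − v_c1 = 7762 m/s.
At r₂: circular v_c2 = √(μ/r₂) = 18050 m/s; transfer-apojove v_a = √[μ(2/r₂ − 1/a_t)] = 12350 m/s.
Δv₂ = v_c2 − v_a = 5701 m/s.
Total Δv = Δv₁ + Δv₂ = 13460 m/s = 13.46 km/s.

Δv_total ≈ 13.46 km/s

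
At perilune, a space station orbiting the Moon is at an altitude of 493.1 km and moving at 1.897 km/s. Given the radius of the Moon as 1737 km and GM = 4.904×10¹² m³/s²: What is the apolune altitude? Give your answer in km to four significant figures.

r_p = 1737 + 493.1 = 2230.1 km = 2.230×10⁶ m.
Specific energy ε = v²/2 − μ/r = -3.997×10⁵ J/kg, so a = −μ/(2ε) = 6.135×10⁶ m.
The apsides satisfy r_p + r_a = 2a, so the apolune radius is 2a − r_p = 1.004×10⁷ m = 10039 km.
Apolune altitude = 10039 − 1737 = 8302.1 km.

apolune altitude ≈ 8302 km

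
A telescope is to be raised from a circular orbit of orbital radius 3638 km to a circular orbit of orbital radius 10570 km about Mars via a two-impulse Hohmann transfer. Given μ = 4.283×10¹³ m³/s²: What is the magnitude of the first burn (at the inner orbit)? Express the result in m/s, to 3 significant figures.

r₁ = 3638 km = 3.638×10⁶ m.
r₂ = 10570 km = 1.057×10⁷ m.
Transfer ellipse a_t = (r₁ + r₂)/2 = 7.104×10⁶ m.
At r₁: circular v_c1 = √(μ/r₁) = 3431 m/s; transfer-periapsis v_p = √[μ(2/r₁ − 1/a_t)] = 4185 m/s.
Δv₁ = v_p − v_c1 = 754.1 m/s.

Δv ≈ 754 m/s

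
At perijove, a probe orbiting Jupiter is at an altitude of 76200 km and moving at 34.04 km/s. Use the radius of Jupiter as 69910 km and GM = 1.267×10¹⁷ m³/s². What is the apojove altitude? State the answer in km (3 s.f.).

r_p = 69910 + 76200 = 1.4611×10⁵ km = 1.461×10⁸ m.
Specific energy ε = v²/2 − μ/r = -2.878×10⁸ J/kg, so a = −μ/(2ε) = 2.201×10⁸ m.
The apsides satisfy r_p + r_a = 2a, so the apojove radius is 2a − r_p = 2.941×10⁸ m = 2.9414×10⁵ km.
Apojove altitude = 2.9414×10⁵ − 69910 = 2.2423×10⁵ km.

apojove altitude ≈ 2.24×10⁵ km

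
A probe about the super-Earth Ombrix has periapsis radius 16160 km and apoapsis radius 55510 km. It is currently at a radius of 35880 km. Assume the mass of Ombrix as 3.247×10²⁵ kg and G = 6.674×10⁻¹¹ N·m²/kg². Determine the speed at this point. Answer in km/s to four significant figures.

v ≈ 7.767 km/s

μ = GM = 6.674×10⁻¹¹ × 3.247×10²⁵ = 2.167×10¹⁵ m³/s².
Semi-major axis a = (r_p + r_a)/2 = 35835 km = 3.584×10⁷ m.
Vis-viva: v² = μ(2/r − 1/a) = 2.167×10¹⁵ × (5.574×10⁻⁸ − 2.791×10⁻⁸) = 6.032×10⁷ m²/s².
v = 7767 m/s = 7.767 km/s.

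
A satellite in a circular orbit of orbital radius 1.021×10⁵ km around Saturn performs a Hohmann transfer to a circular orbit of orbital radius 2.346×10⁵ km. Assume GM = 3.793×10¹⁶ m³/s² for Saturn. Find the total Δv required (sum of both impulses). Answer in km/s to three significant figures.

Δv_total ≈ 6.29 km/s

r₁ = 1.021×10⁵ km = 1.021×10⁸ m.
r₂ = 2.346×10⁵ km = 2.346×10⁸ m.
Transfer ellipse a_t = (r₁ + r₂)/2 = 1.684×10⁸ m.
At r₁: circular v_c1 = √(μ/r₁) = 19270 m/s; transfer-perikrone v_p = √[μ(2/r₁ − 1/a_t)] = 22750 m/s.
Δv₁ = v_p − v_c1 = 3479 m/s.
At r₂: circular v_c2 = √(μ/r₂) = 12720 m/s; transfer-apokrone v_a = √[μ(2/r₂ − 1/a_t)] = 9902 m/s.
Δv₂ = v_c2 − v_a = 2813 m/s.
Total Δv = Δv₁ + Δv₂ = 6292 m/s = 6.292 km/s.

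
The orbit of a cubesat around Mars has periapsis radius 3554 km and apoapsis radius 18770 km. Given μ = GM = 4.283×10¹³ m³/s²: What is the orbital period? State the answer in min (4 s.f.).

T ≈ 596.7 min

Semi-major axis a = (r_p + r_a)/2 = (3554.0 + 18770)/2 = 11162 km = 1.116×10⁷ m.
By Kepler's third law T = 2π√(a³/μ) = 2π × 5.698×10³ = 3.580×10⁴ s.
= 596.7 min.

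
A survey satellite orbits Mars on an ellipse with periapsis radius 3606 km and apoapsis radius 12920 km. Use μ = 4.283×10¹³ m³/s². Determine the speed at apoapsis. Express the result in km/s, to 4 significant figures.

v ≈ 1.203 km/s

Semi-major axis a = (r_p + r_a)/2 = 8263.0 km = 8.263×10⁶ m.
Vis-viva: v² = μ(2/r − 1/a) = 4.283×10¹³ × (1.548×10⁻⁷ − 1.210×10⁻⁷) = 1.447×10⁶ m²/s².
v = 1203 m/s = 1.203 km/s.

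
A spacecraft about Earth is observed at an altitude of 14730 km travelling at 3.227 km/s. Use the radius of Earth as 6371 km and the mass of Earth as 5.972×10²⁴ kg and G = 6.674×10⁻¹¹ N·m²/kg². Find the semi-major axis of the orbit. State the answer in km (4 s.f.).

μ = GM = 6.674×10⁻¹¹ × 5.972×10²⁴ = 3.986×10¹⁴ m³/s².
r = 6371 + 14730 = 21101 km = 2.110×10⁷ m.
Specific orbital energy ε = v²/2 − μ/r = (3227)²/2 − 3.986×10¹⁴/2.110×10⁷ = -1.368×10⁷ J/kg.
Since ε = −μ/(2a), a = −μ/(2ε) = 1.457×10⁷ m = 14566 km.

a ≈ 14570 km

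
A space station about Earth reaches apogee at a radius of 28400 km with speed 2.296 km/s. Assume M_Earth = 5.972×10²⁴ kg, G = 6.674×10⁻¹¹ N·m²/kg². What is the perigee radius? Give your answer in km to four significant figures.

perigee radius ≈ 6567 km

μ = GM = 6.674×10⁻¹¹ × 5.972×10²⁴ = 3.986×10¹⁴ m³/s².
r_a = 2.840×10⁷ m.
Specific energy ε = v²/2 − μ/r = -1.140×10⁷ J/kg, so a = −μ/(2ε) = 1.748×10⁷ m.
The apsides satisfy r_p + r_a = 2a, so the perigee radius is 2a − r_a = 6.567×10⁶ m = 6567.3 km.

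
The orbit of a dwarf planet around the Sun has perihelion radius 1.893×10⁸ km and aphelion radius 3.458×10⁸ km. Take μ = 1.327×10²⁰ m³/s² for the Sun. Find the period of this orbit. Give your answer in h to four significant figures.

T ≈ 20970 h

Semi-major axis a = (r_p + r_a)/2 = (1.8930×10⁸ + 3.4580×10⁸)/2 = 2.6755×10⁸ km = 2.676×10¹¹ m.
By Kepler's third law T = 2π√(a³/μ) = 2π × 1.201×10⁷ = 7.548×10⁷ s.
= 20970 h.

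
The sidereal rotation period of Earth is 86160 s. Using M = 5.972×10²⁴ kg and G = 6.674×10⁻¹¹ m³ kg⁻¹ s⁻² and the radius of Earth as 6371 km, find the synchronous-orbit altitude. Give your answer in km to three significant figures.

h_sync ≈ 35800 km

μ = GM = 6.674×10⁻¹¹ × 5.972×10²⁴ = 3.986×10¹⁴ m³/s².
A synchronous orbit has period T, so by Kepler's third law a = (μT²/4π²)^(1/3).
μT²/4π² = 3.986×10¹⁴ × (8.616×10⁴)² / 39.48 = 7.495×10²² m³.
a = 4.216×10⁷ m = 42162 km.
Altitude h = a − R = 42162 − 6371 = 35791 km.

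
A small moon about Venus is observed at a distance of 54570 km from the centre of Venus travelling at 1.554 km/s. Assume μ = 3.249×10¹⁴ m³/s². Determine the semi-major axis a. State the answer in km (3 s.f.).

a ≈ 34200 km

r = 5.457×10⁷ m.
Vis-viva rearranged: 1/a = 2/r − v²/μ = 3.665×10⁻⁸ − 7.433×10⁻⁹ = 2.922×10⁻⁸ m⁻¹.
a = 3.423×10⁷ m = 34226 km.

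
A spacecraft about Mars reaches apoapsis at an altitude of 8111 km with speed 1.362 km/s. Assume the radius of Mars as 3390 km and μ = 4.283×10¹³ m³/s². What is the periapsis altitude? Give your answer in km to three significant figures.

r_a = 3390 + 8111 = 11501 km = 1.150×10⁷ m.
Specific energy ε = v²/2 − μ/r = -2.797×10⁶ J/kg, so a = −μ/(2ε) = 7.658×10⁶ m.
The apsides satisfy r_p + r_a = 2a, so the periapsis radius is 2a − r_a = 3.815×10⁶ m = 3814.6 km.
Periapsis altitude = 3814.6 − 3390 = 424.56 km.

periapsis altitude ≈ 425 km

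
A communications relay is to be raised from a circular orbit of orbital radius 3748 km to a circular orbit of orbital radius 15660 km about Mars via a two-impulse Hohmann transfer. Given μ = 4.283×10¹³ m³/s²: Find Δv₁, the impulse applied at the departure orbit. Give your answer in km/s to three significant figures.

r₁ = 3748 km = 3.748×10⁶ m.
r₂ = 15660 km = 1.566×10⁷ m.
Transfer ellipse a_t = (r₁ + r₂)/2 = 9.704×10⁶ m.
At r₁: circular v_c1 = √(μ/r₁) = 3380 m/s; transfer-periapsis v_p = √[μ(2/r₁ − 1/a_t)] = 4294 m/s.
Δv₁ = v_p − v_c1 = 913.9 m/s.
= 0.9139 km/s.

Δv ≈ 0.914 km/s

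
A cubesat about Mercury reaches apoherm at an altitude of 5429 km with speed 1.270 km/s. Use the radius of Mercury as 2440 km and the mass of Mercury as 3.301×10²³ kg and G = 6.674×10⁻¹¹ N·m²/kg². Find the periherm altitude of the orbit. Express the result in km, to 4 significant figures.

μ = GM = 6.674×10⁻¹¹ × 3.301×10²³ = 2.203×10¹³ m³/s².
r_a = 2440 + 5429 = 7869.0 km = 7.869×10⁶ m.
Specific energy ε = v²/2 − μ/r = -1.993×10⁶ J/kg, so a = −μ/(2ε) = 5.526×10⁶ m.
The apsides satisfy r_p + r_a = 2a, so the periherm radius is 2a − r_a = 3.184×10⁶ m = 3183.7 km.
Periherm altitude = 3183.7 − 2440 = 743.72 km.

periherm altitude ≈ 743.7 km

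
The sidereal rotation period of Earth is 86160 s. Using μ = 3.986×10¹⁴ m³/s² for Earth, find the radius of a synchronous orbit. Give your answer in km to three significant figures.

A synchronous orbit has period T, so by Kepler's third law a = (μT²/4π²)^(1/3).
μT²/4π² = 3.986×10¹⁴ × (8.616×10⁴)² / 39.48 = 7.495×10²² m³.
a = 4.216×10⁷ m = 42163 km.

r_sync ≈ 42200 km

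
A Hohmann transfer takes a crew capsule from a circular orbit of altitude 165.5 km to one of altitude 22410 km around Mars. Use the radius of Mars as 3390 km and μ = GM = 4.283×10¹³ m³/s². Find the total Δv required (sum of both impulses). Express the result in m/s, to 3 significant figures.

Δv_total ≈ 1790 m/s

r₁ = 3390 + 165.5 = 3555.5 km = 3.5555×10⁶ m.
r₂ = 3390 + 22410 = 25800 km = 2.5800×10⁷ m.
Transfer ellipse a_t = (r₁ + r₂)/2 = 1.468×10⁷ m.
At r₁: circular v_c1 = √(μ/r₁) = 3471 m/s; transfer-periapsis v_p = √[μ(2/r₁ − 1/a_t)] = 4602 m/s.
Δv₁ = v_p − v_c1 = 1131 m/s.
At r₂: circular v_c2 = √(μ/r₂) = 1288 m/s; transfer-apoapsis v_a = √[μ(2/r₂ − 1/a_t)] = 634.1 m/s.
Δv₂ = v_c2 − v_a = 654.3 m/s.
Total Δv = Δv₁ + Δv₂ = 1785 m/s.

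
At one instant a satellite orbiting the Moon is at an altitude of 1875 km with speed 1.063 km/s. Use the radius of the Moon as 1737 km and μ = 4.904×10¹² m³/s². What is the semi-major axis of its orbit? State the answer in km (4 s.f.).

a ≈ 3093 km

r = 1737 + 1875 = 3612.0 km = 3.612×10⁶ m.
Specific orbital energy ε = v²/2 − μ/r = (1063)²/2 − 4.904×10¹²/3.612×10⁶ = -7.927×10⁵ J/kg.
Since ε = −μ/(2a), a = −μ/(2ε) = 3.093×10⁶ m = 3093.2 km.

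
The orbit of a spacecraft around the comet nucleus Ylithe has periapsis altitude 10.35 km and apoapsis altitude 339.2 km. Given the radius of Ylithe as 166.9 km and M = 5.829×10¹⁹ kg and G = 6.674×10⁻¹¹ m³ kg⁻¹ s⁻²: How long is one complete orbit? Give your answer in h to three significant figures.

T ≈ 5.59 h

μ = GM = 6.674×10⁻¹¹ × 5.829×10¹⁹ = 3.890×10⁹ m³/s².
r_p = 166.9 + 10.35 = 177.25 km = 1.7725×10⁵ m.
r_a = 166.9 + 339.2 = 506.10 km = 5.0610×10⁵ m.
Semi-major axis a = (r_p + r_a)/2 = (177.25 + 506.10)/2 = 341.68 km = 3.417×10⁵ m.
By Kepler's third law T = 2π√(a³/μ) = 2π × 3.202×10³ = 2.012×10⁴ s.
= 5.589 h.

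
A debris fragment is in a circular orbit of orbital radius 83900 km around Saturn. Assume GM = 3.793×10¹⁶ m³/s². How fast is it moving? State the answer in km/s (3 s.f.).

r = 83900 km = 8.390×10⁷ m.
For a circular orbit v = √(μ/r) = √(3.793×10¹⁶ / 8.390×10⁷) = √(4.521×10⁸) = 21260 m/s.
That is 21.26 km/s.

v ≈ 21.3 km/s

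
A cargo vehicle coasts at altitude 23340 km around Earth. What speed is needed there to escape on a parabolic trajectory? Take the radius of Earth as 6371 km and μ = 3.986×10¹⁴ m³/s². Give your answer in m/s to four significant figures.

r = 6371 + 23340 = 29711 km = 2.9711×10⁷ m.
Escape speed v_esc = √(2μ/r) = √(2 × 3.986×10¹⁴ / 2.971×10⁷) = √(2.683×10⁷) = 5180 m/s.

v_esc ≈ 5180 m/s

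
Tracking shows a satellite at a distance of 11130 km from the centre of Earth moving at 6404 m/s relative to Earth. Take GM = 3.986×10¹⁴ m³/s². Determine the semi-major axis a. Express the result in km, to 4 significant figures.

r = 1.113×10⁷ m.
Specific orbital energy ε = v²/2 − μ/r = (6404)²/2 − 3.986×10¹⁴/1.113×10⁷ = -1.531×10⁷ J/kg.
Since ε = −μ/(2a), a = −μ/(2ε) = 1.302×10⁷ m = 13020 km.

a ≈ 13020 km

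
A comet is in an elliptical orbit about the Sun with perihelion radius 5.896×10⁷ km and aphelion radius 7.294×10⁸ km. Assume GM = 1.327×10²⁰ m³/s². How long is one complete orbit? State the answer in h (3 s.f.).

T ≈ 37500 h

Semi-major axis a = (r_p + r_a)/2 = (5.8960×10⁷ + 7.2940×10⁸)/2 = 3.9418×10⁸ km = 3.942×10¹¹ m.
By Kepler's third law T = 2π√(a³/μ) = 2π × 2.148×10⁷ = 1.350×10⁸ s.
= 37500 h.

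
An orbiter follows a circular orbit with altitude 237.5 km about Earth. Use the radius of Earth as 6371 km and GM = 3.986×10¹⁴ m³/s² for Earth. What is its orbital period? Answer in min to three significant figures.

r = 6371 + 237.5 = 6608.5 km = 6.6085×10⁶ m.
Kepler's third law: T = 2π√(r³/μ) = 2π√((6.608×10⁶)³ / 3.986×10¹⁴).
r³/μ = 7.241×10⁵ s², so T = 2π × 8.509×10² = 5.346×10³ s.
Converting: 5.346×10³ s ÷ 60.00 = 89.11 min.

T ≈ 89.1 min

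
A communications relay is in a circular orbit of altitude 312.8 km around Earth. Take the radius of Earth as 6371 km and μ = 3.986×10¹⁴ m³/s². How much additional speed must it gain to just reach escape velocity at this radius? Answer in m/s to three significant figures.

r = 6371 + 312.8 = 6683.8 km = 6.6838×10⁶ m.
Circular speed v_c = √(μ/r) = 7722 m/s.
Escape speed v_esc = √(2μ/r) = √2 × v_c = 10920 m/s.
Δv = v_esc − v_c = 3199 m/s.

Δv ≈ 3200 m/s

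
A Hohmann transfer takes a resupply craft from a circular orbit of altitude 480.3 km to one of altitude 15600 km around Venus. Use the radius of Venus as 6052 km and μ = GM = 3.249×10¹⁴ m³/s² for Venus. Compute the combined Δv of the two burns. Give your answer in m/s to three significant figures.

Δv_total ≈ 2930 m/s

r₁ = 6052 + 480.3 = 6532.3 km = 6.5323×10⁶ m.
r₂ = 6052 + 15600 = 21652 km = 2.1652×10⁷ m.
Transfer ellipse a_t = (r₁ + r₂)/2 = 1.409×10⁷ m.
At r₁: circular v_c1 = √(μ/r₁) = 7052 m/s; transfer-periapsis v_p = √[μ(2/r₁ − 1/a_t)] = 8742 m/s.
Δv₁ = v_p − v_c1 = 1689 m/s.
At r₂: circular v_c2 = √(μ/r₂) = 3874 m/s; transfer-apoapsis v_a = √[μ(2/r₂ − 1/a_t)] = 2637 m/s.
Δv₂ = v_c2 − v_a = 1236 m/s.
Total Δv = Δv₁ + Δv₂ = 2926 m/s.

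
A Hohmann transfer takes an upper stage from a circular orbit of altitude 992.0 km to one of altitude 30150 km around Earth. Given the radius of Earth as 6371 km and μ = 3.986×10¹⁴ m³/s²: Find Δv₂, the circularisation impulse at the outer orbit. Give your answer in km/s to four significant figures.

Δv ≈ 1.390 km/s

r₁ = 6371 + 992.0 = 7363.0 km = 7.3630×10⁶ m.
r₂ = 6371 + 30150 = 36521 km = 3.6521×10⁷ m.
Transfer ellipse a_t = (r₁ + r₂)/2 = 2.194×10⁷ m.
At r₁: circular v_c1 = √(μ/r₁) = 7358 m/s; transfer-perigee v_p = √[μ(2/r₁ − 1/a_t)] = 9492 m/s.
At r₂: circular v_c2 = √(μ/r₂) = 3304 m/s; transfer-apogee v_a = √[μ(2/r₂ − 1/a_t)] = 1914 m/s.
Δv₂ = v_c2 − v_a = 1390 m/s.
= 1.390 km/s.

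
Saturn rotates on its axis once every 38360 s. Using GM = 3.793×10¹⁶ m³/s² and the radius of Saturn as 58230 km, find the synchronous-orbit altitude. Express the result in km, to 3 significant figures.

h_sync ≈ 54000 km

A synchronous orbit has period T, so by Kepler's third law a = (μT²/4π²)^(1/3).
μT²/4π² = 3.793×10¹⁶ × (3.836×10⁴)² / 39.48 = 1.414×10²⁴ m³.
a = 1.122×10⁸ m = 1.1223×10⁵ km.
Altitude h = a − R = 1.1223×10⁵ − 58230 = 54005 km.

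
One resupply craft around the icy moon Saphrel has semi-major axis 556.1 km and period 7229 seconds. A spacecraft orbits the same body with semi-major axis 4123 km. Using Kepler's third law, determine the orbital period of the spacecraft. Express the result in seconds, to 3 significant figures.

Kepler's third law: T² ∝ a³, so T₂ = T₁ (a₂/a₁)^(3/2).
a₂/a₁ = 7.414, (a₂/a₁)^(3/2) = 20.19.
T₂ = 7229 × 20.19 = 1.459×10⁵ seconds.

T₂ ≈ 1.46×10⁵ seconds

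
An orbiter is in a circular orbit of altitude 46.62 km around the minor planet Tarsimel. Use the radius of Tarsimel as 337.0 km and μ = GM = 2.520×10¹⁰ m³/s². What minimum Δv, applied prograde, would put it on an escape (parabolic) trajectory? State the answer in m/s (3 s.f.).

Δv ≈ 106 m/s

r = 337.0 + 46.62 = 383.62 km = 3.8362×10⁵ m.
Circular speed v_c = √(μ/r) = 256.3 m/s.
Escape speed v_esc = √(2μ/r) = √2 × v_c = 362.5 m/s.
Δv = v_esc − v_c = 106.2 m/s.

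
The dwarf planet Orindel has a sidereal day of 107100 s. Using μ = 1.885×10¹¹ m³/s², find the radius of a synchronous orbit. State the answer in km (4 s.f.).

A synchronous orbit has period T, so by Kepler's third law a = (μT²/4π²)^(1/3).
μT²/4π² = 1.885×10¹¹ × (1.071×10⁵)² / 39.48 = 5.477×10¹⁹ m³.
a = 3.798×10⁶ m = 3797.6 km.

r_sync ≈ 3798 km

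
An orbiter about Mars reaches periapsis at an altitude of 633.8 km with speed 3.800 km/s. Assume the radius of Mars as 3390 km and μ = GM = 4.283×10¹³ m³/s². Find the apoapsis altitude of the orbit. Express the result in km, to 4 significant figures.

apoapsis altitude ≈ 5094 km

r_p = 3390 + 633.8 = 4023.8 km = 4.024×10⁶ m.
Specific energy ε = v²/2 − μ/r = -3.424×10⁶ J/kg, so a = −μ/(2ε) = 6.254×10⁶ m.
The apsides satisfy r_p + r_a = 2a, so the apoapsis radius is 2a − r_p = 8.484×10⁶ m = 8484.4 km.
Apoapsis altitude = 8484.4 − 3390 = 5094.4 km.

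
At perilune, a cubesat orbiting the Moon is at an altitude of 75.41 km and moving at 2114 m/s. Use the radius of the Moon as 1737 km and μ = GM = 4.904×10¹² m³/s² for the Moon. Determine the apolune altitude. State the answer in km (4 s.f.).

apolune altitude ≈ 6856 km

r_p = 1737 + 75.41 = 1812.4 km = 1.812×10⁶ m.
Specific energy ε = v²/2 − μ/r = -4.713×10⁵ J/kg, so a = −μ/(2ε) = 5.203×10⁶ m.
The apsides satisfy r_p + r_a = 2a, so the apolune radius is 2a − r_p = 8.593×10⁶ m = 8593.0 km.
Apolune altitude = 8593.0 − 1737 = 6856.0 km.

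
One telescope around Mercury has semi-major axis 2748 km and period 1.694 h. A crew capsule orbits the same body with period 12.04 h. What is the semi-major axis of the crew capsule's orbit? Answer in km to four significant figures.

a₂ ≈ 10160 km

Kepler's third law: a³ ∝ T², so a₂ = a₁ (T₂/T₁)^(2/3).
T₂/T₁ = 7.107, (T₂/T₁)^(2/3) = 3.697.
a₂ = 2748 × 3.697 = 10160 km.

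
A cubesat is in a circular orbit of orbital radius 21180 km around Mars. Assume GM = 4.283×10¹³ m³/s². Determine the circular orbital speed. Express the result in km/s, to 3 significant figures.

r = 21180 km = 2.118×10⁷ m.
For a circular orbit v = √(μ/r) = √(4.283×10¹³ / 2.118×10⁷) = √(2.022×10⁶) = 1422 m/s.
That is 1.422 km/s.

v ≈ 1.42 km/s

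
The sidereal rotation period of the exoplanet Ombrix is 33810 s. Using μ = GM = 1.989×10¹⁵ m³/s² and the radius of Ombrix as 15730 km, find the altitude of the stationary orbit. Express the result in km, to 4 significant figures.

A synchronous orbit has period T, so by Kepler's third law a = (μT²/4π²)^(1/3).
μT²/4π² = 1.989×10¹⁵ × (3.381×10⁴)² / 39.48 = 5.759×10²² m³.
a = 3.862×10⁷ m = 38618 km.
Altitude h = a − R = 38618 − 15730 = 22888 km.

h_sync ≈ 22890 km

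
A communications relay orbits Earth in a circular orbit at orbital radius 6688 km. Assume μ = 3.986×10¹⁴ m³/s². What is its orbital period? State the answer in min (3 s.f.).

T ≈ 90.7 min

r = 6688 km = 6.688×10⁶ m.
Kepler's third law: T = 2π√(r³/μ) = 2π√((6.688×10⁶)³ / 3.986×10¹⁴).
r³/μ = 7.505×10⁵ s², so T = 2π × 8.663×10² = 5.443×10³ s.
Converting: 5.443×10³ s ÷ 60.00 = 90.72 min.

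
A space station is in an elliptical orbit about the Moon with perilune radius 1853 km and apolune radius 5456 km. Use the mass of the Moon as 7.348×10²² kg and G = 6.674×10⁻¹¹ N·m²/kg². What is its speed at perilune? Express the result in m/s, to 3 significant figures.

v ≈ 1990 m/s

μ = GM = 6.674×10⁻¹¹ × 7.348×10²² = 4.904×10¹² m³/s².
Semi-major axis a = (r_p + r_a)/2 = 3654.5 km = 3.654×10⁶ m.
Vis-viva: v² = μ(2/r − 1/a) = 4.904×10¹² × (1.079×10⁻⁶ − 2.736×10⁻⁷) = 3.951×10⁶ m²/s².
v = 1988 m/s.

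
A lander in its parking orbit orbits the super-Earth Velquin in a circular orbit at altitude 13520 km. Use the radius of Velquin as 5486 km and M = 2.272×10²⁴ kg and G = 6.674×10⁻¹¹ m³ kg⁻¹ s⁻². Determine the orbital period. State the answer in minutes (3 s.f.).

μ = GM = 6.674×10⁻¹¹ × 2.272×10²⁴ = 1.516×10¹⁴ m³/s².
r = 5486 + 13520 = 19006 km = 1.9006×10⁷ m.
Kepler's third law: T = 2π√(r³/μ) = 2π√((1.901×10⁷)³ / 1.516×10¹⁴).
r³/μ = 4.528×10⁷ s², so T = 2π × 6.729×10³ = 4.228×10⁴ s.
Converting: 4.228×10⁴ s ÷ 60.00 = 704.6 minutes.

T ≈ 705 minutes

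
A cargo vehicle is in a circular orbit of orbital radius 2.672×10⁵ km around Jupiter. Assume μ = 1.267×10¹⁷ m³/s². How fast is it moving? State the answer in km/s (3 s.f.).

r = 2.672×10⁵ km = 2.672×10⁸ m.
For a circular orbit v = √(μ/r) = √(1.267×10¹⁷ / 2.672×10⁸) = √(4.742×10⁸) = 21780 m/s.
That is 21.78 km/s.

v ≈ 21.8 km/s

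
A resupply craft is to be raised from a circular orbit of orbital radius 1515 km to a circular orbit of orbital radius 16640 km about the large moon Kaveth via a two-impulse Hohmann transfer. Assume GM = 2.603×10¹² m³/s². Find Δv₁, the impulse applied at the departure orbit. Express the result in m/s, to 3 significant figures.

r₁ = 1515 km = 1.515×10⁶ m.
r₂ = 16640 km = 1.664×10⁷ m.
Transfer ellipse a_t = (r₁ + r₂)/2 = 9.078×10⁶ m.
At r₁: circular v_c1 = √(μ/r₁) = 1311 m/s; transfer-periapsis v_p = √[μ(2/r₁ − 1/a_t)] = 1775 m/s.
Δv₁ = v_p − v_c1 = 463.9 m/s.

Δv ≈ 464 m/s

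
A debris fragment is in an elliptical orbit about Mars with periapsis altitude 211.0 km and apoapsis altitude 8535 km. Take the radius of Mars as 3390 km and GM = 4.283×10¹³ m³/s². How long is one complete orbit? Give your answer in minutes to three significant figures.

r_p = 3390 + 211.0 = 3601.0 km = 3.6010×10⁶ m.
r_a = 3390 + 8535 = 11925 km = 1.1925×10⁷ m.
Semi-major axis a = (r_p + r_a)/2 = (3601.0 + 11925)/2 = 7763.0 km = 7.763×10⁶ m.
By Kepler's third law T = 2π√(a³/μ) = 2π × 3.305×10³ = 2.077×10⁴ s.
= 346.1 minutes.

T ≈ 346 minutes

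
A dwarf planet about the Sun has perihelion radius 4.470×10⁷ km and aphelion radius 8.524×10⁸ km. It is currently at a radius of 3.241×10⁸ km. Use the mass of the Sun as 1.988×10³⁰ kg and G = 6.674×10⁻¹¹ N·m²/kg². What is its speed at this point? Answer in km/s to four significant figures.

μ = GM = 6.674×10⁻¹¹ × 1.988×10³⁰ = 1.327×10²⁰ m³/s².
Semi-major axis a = (r_p + r_a)/2 = 4.4855×10⁸ km = 4.486×10¹¹ m.
Vis-viva: v² = μ(2/r − 1/a) = 1.327×10²⁰ × (6.171×10⁻¹² − 2.229×10⁻¹²) = 5.230×10⁸ m²/s².
v = 22870 m/s = 22.87 km/s.

v ≈ 22.87 km/s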